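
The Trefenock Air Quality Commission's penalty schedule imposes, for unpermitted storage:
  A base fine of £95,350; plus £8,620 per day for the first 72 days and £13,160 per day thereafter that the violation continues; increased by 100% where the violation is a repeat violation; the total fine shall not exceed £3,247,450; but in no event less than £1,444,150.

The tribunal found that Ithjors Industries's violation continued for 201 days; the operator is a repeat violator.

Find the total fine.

First 72 days: 72 × £8,620 = £620,640
Remaining days: (201 − 72) × £13,160 = £1,697,640
Per-day component: £620,640 + £1,697,640 = £2,318,280
Base plus per-day: £95,350 + £2,318,280 = £2,413,630
Enhancement: 100% of £2,413,630 = £2,413,630
Enhanced fine: £2,413,630 + £2,413,630 = £4,827,260
Cap at £3,247,450: £4,827,260 exceeds the cap → £3,247,450
Minimum £1,444,150: £3,247,450 meets the minimum, no increase.

£3,247,450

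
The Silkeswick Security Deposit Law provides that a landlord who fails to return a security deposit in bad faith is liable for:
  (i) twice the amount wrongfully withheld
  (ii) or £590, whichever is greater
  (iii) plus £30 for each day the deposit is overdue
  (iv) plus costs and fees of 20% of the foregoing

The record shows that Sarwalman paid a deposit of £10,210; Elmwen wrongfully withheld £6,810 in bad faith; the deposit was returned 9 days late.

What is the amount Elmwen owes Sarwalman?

Doubled: 2 × £6,810 = £13,620
Minimum £590: £13,620 meets the minimum, no increase.
Late-return penalty: 9 × £30 = £270
Damages plus late penalty: £13,620 + £270 = £13,890
Costs and fees: 20% of £13,890 = £2,778
Total recovery: £13,890 + £2,778 = £16,668

Recovery: £16,668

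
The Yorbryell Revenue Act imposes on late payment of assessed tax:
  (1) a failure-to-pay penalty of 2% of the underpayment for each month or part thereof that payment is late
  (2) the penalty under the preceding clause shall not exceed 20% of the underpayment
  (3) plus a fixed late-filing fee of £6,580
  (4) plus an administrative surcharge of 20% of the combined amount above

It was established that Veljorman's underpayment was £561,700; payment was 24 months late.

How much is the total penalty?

Accrued rate: 2% × 24 = 48%, capped at 20% → 20%
Failure-to-pay penalty: 20% of £561,700 = £112,340
Penalty before surcharge: £112,340 + £6,580 = £118,920
Administrative surcharge: 20% of £118,920 = £23,784
Total penalty: £118,920 + £23,784 = £142,704

Penalty: £142,704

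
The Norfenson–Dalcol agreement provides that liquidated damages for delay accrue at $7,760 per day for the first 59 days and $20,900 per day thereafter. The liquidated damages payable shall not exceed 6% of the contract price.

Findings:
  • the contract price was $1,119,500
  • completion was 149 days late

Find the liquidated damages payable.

First 59 days: 59 × $7,760 = $457,840
Remaining days: (149 − 59) × $20,900 = $1,881,000
Accrued per-day damages: $457,840 + $1,881,000 = $2,338,840
Cap: 6% of $1,119,500 = $67,170
Cap at $67,170: $2,338,840 exceeds the cap → $67,170

$67,170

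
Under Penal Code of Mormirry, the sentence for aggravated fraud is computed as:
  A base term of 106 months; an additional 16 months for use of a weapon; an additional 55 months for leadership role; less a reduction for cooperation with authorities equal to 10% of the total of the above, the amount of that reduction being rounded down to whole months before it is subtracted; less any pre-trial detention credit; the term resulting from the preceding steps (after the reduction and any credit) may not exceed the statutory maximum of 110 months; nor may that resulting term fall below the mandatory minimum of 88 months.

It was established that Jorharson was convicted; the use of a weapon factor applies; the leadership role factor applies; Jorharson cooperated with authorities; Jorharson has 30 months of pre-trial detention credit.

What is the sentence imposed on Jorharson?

110 months

Use of a weapon enhancement: +16 months
Leadership role enhancement: +55 months
Adjusted term: 106 months + 16 months + 55 months = 177 months
Cooperation with authorities reduction: 10% of 177 months = 17 months (rounded down)
After reduction: 177 − 17 = 160 months
Less pre-trial detention credit: 160 months − 30 months = 130 months
Cap at 110 months: 130 months exceeds the cap → 110 months
Minimum 88 months: 110 months meets the minimum, no increase.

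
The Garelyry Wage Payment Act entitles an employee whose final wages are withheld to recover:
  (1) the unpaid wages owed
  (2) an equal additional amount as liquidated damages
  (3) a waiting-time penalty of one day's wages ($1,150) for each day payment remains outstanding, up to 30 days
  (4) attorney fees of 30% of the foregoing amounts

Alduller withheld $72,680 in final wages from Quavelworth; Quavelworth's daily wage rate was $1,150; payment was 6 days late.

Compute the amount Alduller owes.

$197,938

Liquidated damages (equal amount): $72,680
Penalty days: min(6, 30) = 6
Waiting-time penalty: 6 × $1,150 = $6,900
Subtotal: $72,680 + $72,680 + $6,900 = $152,260
Attorney fees: 30% of $152,260 = $45,678
Total award: $152,260 + $45,678 = $197,938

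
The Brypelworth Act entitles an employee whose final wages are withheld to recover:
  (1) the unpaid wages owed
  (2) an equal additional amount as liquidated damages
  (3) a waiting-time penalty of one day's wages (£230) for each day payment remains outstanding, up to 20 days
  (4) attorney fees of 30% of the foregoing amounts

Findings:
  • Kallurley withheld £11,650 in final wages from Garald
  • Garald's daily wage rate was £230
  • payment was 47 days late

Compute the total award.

Liquidated damages (equal amount): £11,650
Penalty days: min(47, 20) = 20
Waiting-time penalty: 20 × £230 = £4,600
Subtotal: £11,650 + £11,650 + £4,600 = £27,900
Attorney fees: 30% of £27,900 = £8,370
Total award: £27,900 + £8,370 = £36,270

Total award: £36,270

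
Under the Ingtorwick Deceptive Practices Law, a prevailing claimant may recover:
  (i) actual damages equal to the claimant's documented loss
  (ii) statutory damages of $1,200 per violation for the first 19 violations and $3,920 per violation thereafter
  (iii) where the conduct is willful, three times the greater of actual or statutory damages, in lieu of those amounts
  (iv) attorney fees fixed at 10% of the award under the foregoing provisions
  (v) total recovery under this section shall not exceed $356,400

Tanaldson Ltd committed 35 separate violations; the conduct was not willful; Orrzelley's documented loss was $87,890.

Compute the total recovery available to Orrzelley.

$190,751

First 19 violations: 19 × $1,200 = $22,800
Remaining violations: (35 − 19) × $3,920 = $62,720
Statutory damages: $22,800 + $62,720 = $85,520
Conduct not willful: the in-lieu enhancement does not apply.
Actual plus statutory damages: $87,890 + $85,520 = $173,410
Attorney fees: 10% of $173,410 = $17,341
Total before cap: $173,410 + $17,341 = $190,751
Cap at $356,400: $190,751 is within the cap, no reduction.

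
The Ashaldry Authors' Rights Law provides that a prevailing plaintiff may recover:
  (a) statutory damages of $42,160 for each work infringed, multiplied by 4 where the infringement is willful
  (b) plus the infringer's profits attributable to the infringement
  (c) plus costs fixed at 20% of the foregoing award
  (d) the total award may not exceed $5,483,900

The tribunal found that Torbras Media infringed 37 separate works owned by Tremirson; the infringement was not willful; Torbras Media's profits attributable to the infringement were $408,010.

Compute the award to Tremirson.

Award: $2,361,516

Statutory damages: 37 × $42,160 = $1,559,920
Infringement not willful: no ×4 enhancement.
Combined award: $1,559,920 + $408,010 = $1,967,930
Costs: 20% of $1,967,930 = $393,586
Award plus costs: $1,967,930 + $393,586 = $2,361,516
Cap at $5,483,900: $2,361,516 is within the cap, no reduction.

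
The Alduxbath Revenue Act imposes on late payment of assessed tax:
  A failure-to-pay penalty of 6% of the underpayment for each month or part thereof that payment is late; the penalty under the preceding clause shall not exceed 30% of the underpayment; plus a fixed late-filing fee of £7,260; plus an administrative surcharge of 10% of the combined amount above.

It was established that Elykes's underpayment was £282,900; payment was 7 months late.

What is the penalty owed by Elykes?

£101,343

Accrued rate: 6% × 7 = 42%, capped at 30% → 30%
Failure-to-pay penalty: 30% of £282,900 = £84,870
Penalty before surcharge: £84,870 + £7,260 = £92,130
Administrative surcharge: 10% of £92,130 = £9,213
Total penalty: £92,130 + £9,213 = £101,343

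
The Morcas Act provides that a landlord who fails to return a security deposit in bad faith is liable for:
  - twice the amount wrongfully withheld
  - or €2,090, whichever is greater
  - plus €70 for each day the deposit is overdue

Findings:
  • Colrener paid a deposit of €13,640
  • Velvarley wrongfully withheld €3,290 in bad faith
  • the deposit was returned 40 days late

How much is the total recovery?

Doubled: 2 × €3,290 = €6,580
Minimum €2,090: €6,580 meets the minimum, no increase.
Late-return penalty: 40 × €70 = €2,800
Damages plus late penalty: €6,580 + €2,800 = €9,380

€9,380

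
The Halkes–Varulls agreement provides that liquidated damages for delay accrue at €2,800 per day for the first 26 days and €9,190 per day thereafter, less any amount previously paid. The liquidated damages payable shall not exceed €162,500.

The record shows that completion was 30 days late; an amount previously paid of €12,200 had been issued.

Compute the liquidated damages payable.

First 26 days: 26 × €2,800 = €72,800
Remaining days: (30 − 26) × €9,190 = €36,760
Accrued per-day damages: €72,800 + €36,760 = €109,560
Less amount previously paid: €109,560 − €12,200 = €97,360
Cap at €162,500: €97,360 is within the cap, no reduction.

€97,360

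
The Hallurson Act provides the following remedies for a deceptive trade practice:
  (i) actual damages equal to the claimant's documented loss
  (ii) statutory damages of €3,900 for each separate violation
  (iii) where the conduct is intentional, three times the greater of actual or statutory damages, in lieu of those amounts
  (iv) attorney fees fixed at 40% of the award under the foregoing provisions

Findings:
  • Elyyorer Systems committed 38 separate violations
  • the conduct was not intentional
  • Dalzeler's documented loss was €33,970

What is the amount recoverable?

Statutory damages: 38 × €3,900 = €148,200
Conduct not intentional: the in-lieu enhancement does not apply.
Actual plus statutory damages: €33,970 + €148,200 = €182,170
Attorney fees: 40% of €182,170 = €72,868
Total recovery: €182,170 + €72,868 = €255,038

€255,038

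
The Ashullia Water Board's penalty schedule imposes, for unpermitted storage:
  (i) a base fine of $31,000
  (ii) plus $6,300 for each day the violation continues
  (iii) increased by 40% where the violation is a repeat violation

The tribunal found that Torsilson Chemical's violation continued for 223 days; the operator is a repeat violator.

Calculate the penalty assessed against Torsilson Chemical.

Civil penalty: $2,010,260

Per-day component: 223 × $6,300 = $1,404,900
Base plus per-day: $31,000 + $1,404,900 = $1,435,900
Enhancement: 40% of $1,435,900 = $574,360
Enhanced fine: $1,435,900 + $574,360 = $2,010,260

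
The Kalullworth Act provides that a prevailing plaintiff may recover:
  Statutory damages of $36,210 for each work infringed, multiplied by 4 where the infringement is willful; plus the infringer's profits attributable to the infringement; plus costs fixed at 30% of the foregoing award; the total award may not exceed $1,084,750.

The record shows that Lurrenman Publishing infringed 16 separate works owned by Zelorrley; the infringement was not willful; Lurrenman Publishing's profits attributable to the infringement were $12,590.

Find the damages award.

$769,535

Statutory damages: 16 × $36,210 = $579,360
Infringement not willful: no ×4 enhancement.
Combined award: $579,360 + $12,590 = $591,950
Costs: 30% of $591,950 = $177,585
Award plus costs: $591,950 + $177,585 = $769,535
Cap at $1,084,750: $769,535 is within the cap, no reduction.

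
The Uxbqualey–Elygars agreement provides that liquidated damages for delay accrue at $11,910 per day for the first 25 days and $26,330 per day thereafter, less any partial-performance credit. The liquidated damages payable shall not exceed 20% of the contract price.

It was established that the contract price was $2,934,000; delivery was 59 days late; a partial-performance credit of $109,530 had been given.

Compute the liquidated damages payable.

First 25 days: 25 × $11,910 = $297,750
Remaining days: (59 − 25) × $26,330 = $895,220
Accrued per-day damages: $297,750 + $895,220 = $1,192,970
Less partial-performance credit: $1,192,970 − $109,530 = $1,083,440
Cap: 20% of $2,934,000 = $586,800
Cap at $586,800: $1,083,440 exceeds the cap → $586,800

$586,800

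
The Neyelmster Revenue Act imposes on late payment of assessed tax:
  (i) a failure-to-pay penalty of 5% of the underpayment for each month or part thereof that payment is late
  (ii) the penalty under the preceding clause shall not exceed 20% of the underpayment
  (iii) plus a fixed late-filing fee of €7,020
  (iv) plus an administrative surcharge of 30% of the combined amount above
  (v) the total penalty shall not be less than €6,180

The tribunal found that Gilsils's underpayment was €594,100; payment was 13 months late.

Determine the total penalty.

Accrued rate: 5% × 13 = 65%, capped at 20% → 20%
Failure-to-pay penalty: 20% of €594,100 = €118,820
Penalty before surcharge: €118,820 + €7,020 = €125,840
Administrative surcharge: 30% of €125,840 = €37,752
Total penalty: €125,840 + €37,752 = €163,592
Minimum €6,180: €163,592 meets the minimum, no increase.

€163,592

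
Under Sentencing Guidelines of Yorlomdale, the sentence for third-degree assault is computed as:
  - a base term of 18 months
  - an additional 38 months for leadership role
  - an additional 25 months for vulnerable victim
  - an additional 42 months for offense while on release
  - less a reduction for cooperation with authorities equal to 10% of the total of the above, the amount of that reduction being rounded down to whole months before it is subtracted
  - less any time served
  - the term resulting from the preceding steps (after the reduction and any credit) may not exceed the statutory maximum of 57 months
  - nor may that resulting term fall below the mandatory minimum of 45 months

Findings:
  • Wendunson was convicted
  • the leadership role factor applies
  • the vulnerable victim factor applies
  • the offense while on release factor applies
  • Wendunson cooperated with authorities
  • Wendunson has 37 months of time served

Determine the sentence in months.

Leadership role enhancement: +38 months
Vulnerable victim enhancement: +25 months
Offense while on release enhancement: +42 months
Adjusted term: 18 months + 38 months + 25 months + 42 months = 123 months
Cooperation with authorities reduction: 10% of 123 months = 12 months (rounded down)
After reduction: 123 − 12 = 111 months
Less time served: 111 months − 37 months = 74 months
Cap at 57 months: 74 months exceeds the cap → 57 months
Minimum 45 months: 57 months meets the minimum, no increase.

57 months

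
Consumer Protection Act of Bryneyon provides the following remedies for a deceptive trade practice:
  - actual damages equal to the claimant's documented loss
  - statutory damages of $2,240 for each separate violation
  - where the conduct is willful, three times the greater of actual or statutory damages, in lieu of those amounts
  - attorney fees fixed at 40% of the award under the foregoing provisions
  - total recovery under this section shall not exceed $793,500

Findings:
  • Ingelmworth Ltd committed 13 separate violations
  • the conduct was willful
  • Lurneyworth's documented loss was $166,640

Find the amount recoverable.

Statutory damages: 13 × $2,240 = $29,120
Greater of actual damages ($166,640) or statutory damages ($29,120): $166,640
Trebled: 3 × $166,640 = $499,920
Attorney fees: 40% of $499,920 = $199,968
Total before cap: $499,920 + $199,968 = $699,888
Cap at $793,500: $699,888 is within the cap, no reduction.

$699,888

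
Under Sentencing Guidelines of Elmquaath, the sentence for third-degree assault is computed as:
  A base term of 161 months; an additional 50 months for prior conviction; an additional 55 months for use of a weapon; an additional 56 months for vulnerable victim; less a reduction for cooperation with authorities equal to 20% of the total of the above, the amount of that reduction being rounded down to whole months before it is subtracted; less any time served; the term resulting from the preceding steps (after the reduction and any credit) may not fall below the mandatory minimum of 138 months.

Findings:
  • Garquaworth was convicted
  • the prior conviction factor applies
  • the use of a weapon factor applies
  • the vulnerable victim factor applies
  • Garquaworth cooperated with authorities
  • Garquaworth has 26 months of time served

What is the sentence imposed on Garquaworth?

Prior conviction enhancement: +50 months
Use of a weapon enhancement: +55 months
Vulnerable victim enhancement: +56 months
Adjusted term: 161 months + 50 months + 55 months + 56 months = 322 months
Cooperation with authorities reduction: 20% of 322 months = 64 months (rounded down)
After reduction: 322 − 64 = 258 months
Less time served: 258 months − 26 months = 232 months
Minimum 138 months: 232 months meets the minimum, no increase.

Sentence: 232 months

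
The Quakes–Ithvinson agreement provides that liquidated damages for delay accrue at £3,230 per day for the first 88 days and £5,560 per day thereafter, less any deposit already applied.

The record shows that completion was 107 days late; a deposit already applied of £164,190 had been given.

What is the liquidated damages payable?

First 88 days: 88 × £3,230 = £284,240
Remaining days: (107 − 88) × £5,560 = £105,640
Accrued per-day damages: £284,240 + £105,640 = £389,880
Less deposit already applied: £389,880 − £164,190 = £225,690

£225,690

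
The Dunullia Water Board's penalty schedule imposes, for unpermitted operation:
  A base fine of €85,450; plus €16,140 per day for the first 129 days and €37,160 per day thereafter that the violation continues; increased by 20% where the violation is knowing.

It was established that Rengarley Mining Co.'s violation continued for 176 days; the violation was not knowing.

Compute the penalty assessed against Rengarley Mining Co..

€3,914,030

First 129 days: 129 × €16,140 = €2,082,060
Remaining days: (176 − 129) × €37,160 = €1,746,520
Per-day component: €2,082,060 + €1,746,520 = €3,828,580
Base plus per-day: €85,450 + €3,828,580 = €3,914,030
The violation was not knowing: no 20% increase.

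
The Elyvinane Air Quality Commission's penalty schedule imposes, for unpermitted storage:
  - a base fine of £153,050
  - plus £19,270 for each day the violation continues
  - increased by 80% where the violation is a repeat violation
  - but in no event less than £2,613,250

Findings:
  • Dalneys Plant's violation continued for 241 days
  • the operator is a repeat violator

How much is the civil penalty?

Civil penalty: £8,634,816

Per-day component: 241 × £19,270 = £4,644,070
Base plus per-day: £153,050 + £4,644,070 = £4,797,120
Enhancement: 80% of £4,797,120 = £3,837,696
Enhanced fine: £4,797,120 + £3,837,696 = £8,634,816
Minimum £2,613,250: £8,634,816 meets the minimum, no increase.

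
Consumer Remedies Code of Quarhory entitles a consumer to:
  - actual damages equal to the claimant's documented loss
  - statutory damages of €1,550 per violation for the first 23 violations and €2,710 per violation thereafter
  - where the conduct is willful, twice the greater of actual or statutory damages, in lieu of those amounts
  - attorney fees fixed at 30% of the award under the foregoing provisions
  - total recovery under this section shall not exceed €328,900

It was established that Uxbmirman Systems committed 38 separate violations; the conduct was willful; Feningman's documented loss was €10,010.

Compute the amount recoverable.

First 23 violations: 23 × €1,550 = €35,650
Remaining violations: (38 − 23) × €2,710 = €40,650
Statutory damages: €35,650 + €40,650 = €76,300
Greater of actual damages (€10,010) or statutory damages (€76,300): €76,300
Doubled: 2 × €76,300 = €152,600
Attorney fees: 30% of €152,600 = €45,780
Total before cap: €152,600 + €45,780 = €198,380
Cap at €328,900: €198,380 is within the cap, no reduction.

€198,380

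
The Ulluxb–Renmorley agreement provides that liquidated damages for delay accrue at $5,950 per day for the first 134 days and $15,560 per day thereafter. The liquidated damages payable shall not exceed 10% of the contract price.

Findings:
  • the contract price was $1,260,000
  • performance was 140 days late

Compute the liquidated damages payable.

First 134 days: 134 × $5,950 = $797,300
Remaining days: (140 − 134) × $15,560 = $93,360
Accrued per-day damages: $797,300 + $93,360 = $890,660
Cap: 10% of $1,260,000 = $126,000
Cap at $126,000: $890,660 exceeds the cap → $126,000

$126,000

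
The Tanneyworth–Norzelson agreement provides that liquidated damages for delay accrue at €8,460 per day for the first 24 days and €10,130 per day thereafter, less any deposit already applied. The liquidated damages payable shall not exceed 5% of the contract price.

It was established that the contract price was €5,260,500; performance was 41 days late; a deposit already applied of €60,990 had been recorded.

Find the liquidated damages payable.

First 24 days: 24 × €8,460 = €203,040
Remaining days: (41 − 24) × €10,130 = €172,210
Accrued per-day damages: €203,040 + €172,210 = €375,250
Less deposit already applied: €375,250 − €60,990 = €314,260
Cap: 5% of €5,260,500 = €263,025
Cap at €263,025: €314,260 exceeds the cap → €263,025

€263,025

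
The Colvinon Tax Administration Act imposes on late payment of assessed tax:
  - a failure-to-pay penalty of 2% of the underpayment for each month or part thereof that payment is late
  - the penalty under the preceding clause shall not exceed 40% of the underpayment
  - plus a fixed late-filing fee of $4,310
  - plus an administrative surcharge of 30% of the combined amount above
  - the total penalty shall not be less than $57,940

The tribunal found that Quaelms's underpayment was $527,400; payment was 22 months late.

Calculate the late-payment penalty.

$279,851

Accrued rate: 2% × 22 = 44%, capped at 40% → 40%
Failure-to-pay penalty: 40% of $527,400 = $210,960
Penalty before surcharge: $210,960 + $4,310 = $215,270
Administrative surcharge: 30% of $215,270 = $64,581
Total penalty: $215,270 + $64,581 = $279,851
Minimum $57,940: $279,851 meets the minimum, no increase.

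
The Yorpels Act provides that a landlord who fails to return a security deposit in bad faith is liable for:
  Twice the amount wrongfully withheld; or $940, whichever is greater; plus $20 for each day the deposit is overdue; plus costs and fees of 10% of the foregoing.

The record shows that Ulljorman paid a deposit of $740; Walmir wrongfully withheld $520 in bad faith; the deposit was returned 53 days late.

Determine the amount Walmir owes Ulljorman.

$2,310

Doubled: 2 × $520 = $1,040
Minimum $940: $1,040 meets the minimum, no increase.
Late-return penalty: 53 × $20 = $1,060
Damages plus late penalty: $1,040 + $1,060 = $2,100
Costs and fees: 10% of $2,100 = $210
Total recovery: $2,100 + $210 = $2,310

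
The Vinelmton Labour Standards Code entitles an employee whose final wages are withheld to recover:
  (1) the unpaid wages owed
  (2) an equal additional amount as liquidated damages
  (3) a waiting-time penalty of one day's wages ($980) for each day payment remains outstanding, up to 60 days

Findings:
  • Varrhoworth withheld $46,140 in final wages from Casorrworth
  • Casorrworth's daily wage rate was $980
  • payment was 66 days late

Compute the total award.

Total award: $151,080

Liquidated damages (equal amount): $46,140
Penalty days: min(66, 60) = 60
Waiting-time penalty: 60 × $980 = $58,800
Total award: $46,140 + $46,140 + $58,800 = $151,080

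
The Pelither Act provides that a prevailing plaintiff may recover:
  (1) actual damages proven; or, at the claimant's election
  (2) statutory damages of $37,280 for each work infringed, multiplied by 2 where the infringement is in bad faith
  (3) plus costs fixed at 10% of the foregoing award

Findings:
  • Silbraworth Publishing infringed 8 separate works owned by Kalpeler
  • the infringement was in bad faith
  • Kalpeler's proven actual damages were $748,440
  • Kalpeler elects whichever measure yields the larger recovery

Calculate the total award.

Statutory damages: 8 × $37,280 = $298,240
Doubled: 2 × $298,240 = $596,480
Greater of actual damages ($748,440) or enhanced statutory damages ($596,480): $748,440
Costs: 10% of $748,440 = $74,844
Award plus costs: $748,440 + $74,844 = $823,284

$823,284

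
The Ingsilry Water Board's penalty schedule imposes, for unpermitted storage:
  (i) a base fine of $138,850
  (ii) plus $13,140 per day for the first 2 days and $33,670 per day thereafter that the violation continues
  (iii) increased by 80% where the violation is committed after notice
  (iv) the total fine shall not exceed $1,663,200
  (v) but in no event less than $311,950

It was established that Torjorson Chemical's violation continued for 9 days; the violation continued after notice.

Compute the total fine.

$721,476

First 2 days: 2 × $13,140 = $26,280
Remaining days: (9 − 2) × $33,670 = $235,690
Per-day component: $26,280 + $235,690 = $261,970
Base plus per-day: $138,850 + $261,970 = $400,820
Enhancement: 80% of $400,820 = $320,656
Enhanced fine: $400,820 + $320,656 = $721,476
Cap at $1,663,200: $721,476 is within the cap, no reduction.
Minimum $311,950: $721,476 meets the minimum, no increase.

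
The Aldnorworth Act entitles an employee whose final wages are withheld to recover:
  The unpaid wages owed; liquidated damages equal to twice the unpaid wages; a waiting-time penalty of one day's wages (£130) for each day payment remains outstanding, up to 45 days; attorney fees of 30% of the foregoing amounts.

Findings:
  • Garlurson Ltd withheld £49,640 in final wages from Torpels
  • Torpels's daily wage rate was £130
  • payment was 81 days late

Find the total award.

£201,201

Doubled: 2 × £49,640 = £99,280
Penalty days: min(81, 45) = 45
Waiting-time penalty: 45 × £130 = £5,850
Subtotal: £49,640 + £99,280 + £5,850 = £154,770
Attorney fees: 30% of £154,770 = £46,431
Total award: £154,770 + £46,431 = £201,201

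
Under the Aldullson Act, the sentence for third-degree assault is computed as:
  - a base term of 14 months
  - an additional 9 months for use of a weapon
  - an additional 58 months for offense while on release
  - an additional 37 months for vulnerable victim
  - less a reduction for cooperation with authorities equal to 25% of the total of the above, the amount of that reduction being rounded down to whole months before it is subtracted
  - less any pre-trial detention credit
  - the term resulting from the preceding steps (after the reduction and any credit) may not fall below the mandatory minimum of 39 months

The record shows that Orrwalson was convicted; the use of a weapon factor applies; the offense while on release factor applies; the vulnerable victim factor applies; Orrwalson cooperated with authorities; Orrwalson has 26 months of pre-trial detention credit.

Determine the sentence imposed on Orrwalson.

Use of a weapon enhancement: +9 months
Offense while on release enhancement: +58 months
Vulnerable victim enhancement: +37 months
Adjusted term: 14 months + 9 months + 58 months + 37 months = 118 months
Cooperation with authorities reduction: 25% of 118 months = 29 months (rounded down)
After reduction: 118 − 29 = 89 months
Less pre-trial detention credit: 89 months − 26 months = 63 months
Minimum 39 months: 63 months meets the minimum, no increase.

63 months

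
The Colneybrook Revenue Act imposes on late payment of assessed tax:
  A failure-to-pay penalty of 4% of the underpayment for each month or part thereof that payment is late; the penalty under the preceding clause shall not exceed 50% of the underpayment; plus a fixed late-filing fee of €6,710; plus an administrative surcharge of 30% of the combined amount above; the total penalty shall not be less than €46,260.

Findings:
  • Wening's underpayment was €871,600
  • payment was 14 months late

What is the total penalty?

Accrued rate: 4% × 14 = 56%, capped at 50% → 50%
Failure-to-pay penalty: 50% of €871,600 = €435,800
Penalty before surcharge: €435,800 + €6,710 = €442,510
Administrative surcharge: 30% of €442,510 = €132,753
Total penalty: €442,510 + €132,753 = €575,263
Minimum €46,260: €575,263 meets the minimum, no increase.

Penalty: €575,263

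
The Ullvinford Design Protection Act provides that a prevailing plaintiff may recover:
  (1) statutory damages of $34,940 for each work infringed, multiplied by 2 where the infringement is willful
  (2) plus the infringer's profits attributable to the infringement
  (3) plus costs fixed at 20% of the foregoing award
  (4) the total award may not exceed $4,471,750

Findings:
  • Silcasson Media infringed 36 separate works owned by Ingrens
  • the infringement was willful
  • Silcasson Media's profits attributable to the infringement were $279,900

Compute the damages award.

Statutory damages: 36 × $34,940 = $1,257,840
Doubled: 2 × $1,257,840 = $2,515,680
Combined award: $2,515,680 + $279,900 = $2,795,580
Costs: 20% of $2,795,580 = $559,116
Award plus costs: $2,795,580 + $559,116 = $3,354,696
Cap at $4,471,750: $3,354,696 is within the cap, no reduction.

$3,354,696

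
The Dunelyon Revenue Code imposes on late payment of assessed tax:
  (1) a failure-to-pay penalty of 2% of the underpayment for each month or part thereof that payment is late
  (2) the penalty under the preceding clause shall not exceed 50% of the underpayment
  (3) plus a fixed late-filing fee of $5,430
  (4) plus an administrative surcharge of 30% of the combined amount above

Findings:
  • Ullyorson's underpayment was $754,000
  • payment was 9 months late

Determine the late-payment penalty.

Penalty: $183,495

Accrued rate: 2% × 9 = 18%, capped at 50% → 18%
Failure-to-pay penalty: 18% of $754,000 = $135,720
Penalty before surcharge: $135,720 + $5,430 = $141,150
Administrative surcharge: 30% of $141,150 = $42,345
Total penalty: $141,150 + $42,345 = $183,495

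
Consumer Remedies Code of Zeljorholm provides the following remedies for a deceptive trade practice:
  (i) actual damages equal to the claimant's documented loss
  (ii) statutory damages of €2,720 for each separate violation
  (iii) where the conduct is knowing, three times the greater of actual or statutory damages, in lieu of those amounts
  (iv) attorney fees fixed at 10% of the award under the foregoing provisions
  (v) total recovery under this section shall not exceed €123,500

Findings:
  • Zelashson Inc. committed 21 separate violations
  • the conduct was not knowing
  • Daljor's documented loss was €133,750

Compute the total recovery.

€123,500

Statutory damages: 21 × €2,720 = €57,120
Conduct not knowing: the in-lieu enhancement does not apply.
Actual plus statutory damages: €133,750 + €57,120 = €190,870
Attorney fees: 10% of €190,870 = €19,087
Total before cap: €190,870 + €19,087 = €209,957
Cap at €123,500: €209,957 exceeds the cap → €123,500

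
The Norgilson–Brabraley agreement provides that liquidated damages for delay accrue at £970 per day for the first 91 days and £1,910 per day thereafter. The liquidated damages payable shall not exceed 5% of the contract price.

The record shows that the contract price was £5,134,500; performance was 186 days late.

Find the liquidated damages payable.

£256,725

First 91 days: 91 × £970 = £88,270
Remaining days: (186 − 91) × £1,910 = £181,450
Accrued per-day damages: £88,270 + £181,450 = £269,720
Cap: 5% of £5,134,500 = £256,725
Cap at £256,725: £269,720 exceeds the cap → £256,725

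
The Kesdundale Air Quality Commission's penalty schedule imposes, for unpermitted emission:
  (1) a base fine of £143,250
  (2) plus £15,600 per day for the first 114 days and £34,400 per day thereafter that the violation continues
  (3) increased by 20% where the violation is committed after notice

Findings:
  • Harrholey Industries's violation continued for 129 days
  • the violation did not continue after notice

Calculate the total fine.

First 114 days: 114 × £15,600 = £1,778,400
Remaining days: (129 − 114) × £34,400 = £516,000
Per-day component: £1,778,400 + £516,000 = £2,294,400
Base plus per-day: £143,250 + £2,294,400 = £2,437,650
The violation did not continue after notice: no 20% increase.

£2,437,650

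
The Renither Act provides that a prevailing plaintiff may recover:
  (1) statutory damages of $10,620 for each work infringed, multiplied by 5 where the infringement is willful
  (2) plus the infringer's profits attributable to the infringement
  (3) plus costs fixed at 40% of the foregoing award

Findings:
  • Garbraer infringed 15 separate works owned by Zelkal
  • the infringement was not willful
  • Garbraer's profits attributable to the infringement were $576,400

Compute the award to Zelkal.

$1,029,980

Statutory damages: 15 × $10,620 = $159,300
Infringement not willful: no ×5 enhancement.
Combined award: $159,300 + $576,400 = $735,700
Costs: 40% of $735,700 = $294,280
Award plus costs: $735,700 + $294,280 = $1,029,980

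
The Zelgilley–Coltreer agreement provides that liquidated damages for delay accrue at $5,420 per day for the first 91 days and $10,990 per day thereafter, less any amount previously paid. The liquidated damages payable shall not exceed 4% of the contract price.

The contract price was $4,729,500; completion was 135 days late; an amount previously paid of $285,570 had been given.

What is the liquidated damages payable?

First 91 days: 91 × $5,420 = $493,220
Remaining days: (135 − 91) × $10,990 = $483,560
Accrued per-day damages: $493,220 + $483,560 = $976,780
Less amount previously paid: $976,780 − $285,570 = $691,210
Cap: 4% of $4,729,500 = $189,180
Cap at $189,180: $691,210 exceeds the cap → $189,180

$189,180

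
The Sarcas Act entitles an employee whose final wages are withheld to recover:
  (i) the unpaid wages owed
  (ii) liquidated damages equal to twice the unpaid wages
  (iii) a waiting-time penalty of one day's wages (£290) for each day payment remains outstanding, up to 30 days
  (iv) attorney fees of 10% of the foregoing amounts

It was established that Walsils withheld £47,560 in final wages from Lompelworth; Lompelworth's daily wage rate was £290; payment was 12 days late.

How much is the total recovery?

£160,776

Doubled: 2 × £47,560 = £95,120
Penalty days: min(12, 30) = 12
Waiting-time penalty: 12 × £290 = £3,480
Subtotal: £47,560 + £95,120 + £3,480 = £146,160
Attorney fees: 10% of £146,160 = £14,616
Total award: £146,160 + £14,616 = £160,776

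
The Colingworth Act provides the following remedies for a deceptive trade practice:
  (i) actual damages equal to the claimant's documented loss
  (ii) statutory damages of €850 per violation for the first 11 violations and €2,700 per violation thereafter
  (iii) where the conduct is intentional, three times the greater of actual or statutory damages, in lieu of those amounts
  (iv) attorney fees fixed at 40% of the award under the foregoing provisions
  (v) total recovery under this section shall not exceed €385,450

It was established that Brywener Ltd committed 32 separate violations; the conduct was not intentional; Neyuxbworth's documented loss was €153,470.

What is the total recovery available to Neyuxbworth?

First 11 violations: 11 × €850 = €9,350
Remaining violations: (32 − 11) × €2,700 = €56,700
Statutory damages: €9,350 + €56,700 = €66,050
Conduct not intentional: the in-lieu enhancement does not apply.
Actual plus statutory damages: €153,470 + €66,050 = €219,520
Attorney fees: 40% of €219,520 = €87,808
Total before cap: €219,520 + €87,808 = €307,328
Cap at €385,450: €307,328 is within the cap, no reduction.

Total recovery: €307,328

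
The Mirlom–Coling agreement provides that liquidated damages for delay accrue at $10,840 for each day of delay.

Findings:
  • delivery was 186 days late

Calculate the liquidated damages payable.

Per-day damages: 186 × $10,840 = $2,016,240

$2,016,240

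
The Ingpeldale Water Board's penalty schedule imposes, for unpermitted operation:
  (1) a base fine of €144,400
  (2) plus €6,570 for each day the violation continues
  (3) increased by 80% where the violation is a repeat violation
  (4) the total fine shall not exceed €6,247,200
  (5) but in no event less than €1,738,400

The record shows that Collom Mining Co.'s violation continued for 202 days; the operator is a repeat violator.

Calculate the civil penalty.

Civil penalty: €2,648,772

Per-day component: 202 × €6,570 = €1,327,140
Base plus per-day: €144,400 + €1,327,140 = €1,471,540
Enhancement: 80% of €1,471,540 = €1,177,232
Enhanced fine: €1,471,540 + €1,177,232 = €2,648,772
Cap at €6,247,200: €2,648,772 is within the cap, no reduction.
Minimum €1,738,400: €2,648,772 meets the minimum, no increase.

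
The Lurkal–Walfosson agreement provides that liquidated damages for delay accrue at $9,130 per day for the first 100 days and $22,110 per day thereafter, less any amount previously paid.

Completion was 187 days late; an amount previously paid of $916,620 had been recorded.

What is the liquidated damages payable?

$1,919,950

First 100 days: 100 × $9,130 = $913,000
Remaining days: (187 − 100) × $22,110 = $1,923,570
Accrued per-day damages: $913,000 + $1,923,570 = $2,836,570
Less amount previously paid: $2,836,570 − $916,620 = $1,919,950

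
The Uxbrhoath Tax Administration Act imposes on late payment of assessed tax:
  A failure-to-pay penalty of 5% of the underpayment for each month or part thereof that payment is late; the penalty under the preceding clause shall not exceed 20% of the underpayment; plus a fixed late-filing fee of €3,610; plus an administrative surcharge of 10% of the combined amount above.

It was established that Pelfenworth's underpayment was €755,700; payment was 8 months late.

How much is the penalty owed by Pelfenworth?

Penalty: €170,225

Accrued rate: 5% × 8 = 40%, capped at 20% → 20%
Failure-to-pay penalty: 20% of €755,700 = €151,140
Penalty before surcharge: €151,140 + €3,610 = €154,750
Administrative surcharge: 10% of €154,750 = €15,475
Total penalty: €154,750 + €15,475 = €170,225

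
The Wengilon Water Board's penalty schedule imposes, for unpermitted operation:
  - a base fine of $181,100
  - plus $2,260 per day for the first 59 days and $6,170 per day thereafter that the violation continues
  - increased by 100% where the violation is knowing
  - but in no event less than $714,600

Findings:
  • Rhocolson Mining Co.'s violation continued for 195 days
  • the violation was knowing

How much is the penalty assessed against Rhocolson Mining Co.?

$2,307,120

First 59 days: 59 × $2,260 = $133,340
Remaining days: (195 − 59) × $6,170 = $839,120
Per-day component: $133,340 + $839,120 = $972,460
Base plus per-day: $181,100 + $972,460 = $1,153,560
Enhancement: 100% of $1,153,560 = $1,153,560
Enhanced fine: $1,153,560 + $1,153,560 = $2,307,120
Minimum $714,600: $2,307,120 meets the minimum, no increase.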